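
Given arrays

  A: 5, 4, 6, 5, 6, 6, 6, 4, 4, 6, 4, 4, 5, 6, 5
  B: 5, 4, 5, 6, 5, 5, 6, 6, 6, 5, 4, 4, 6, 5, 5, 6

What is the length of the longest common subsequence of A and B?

12

One common subsequence of length 12: 5 (A #1, B #1), 4 (A #2, B #2), 6 (A #3, B #4), 5 (A #4, B #6), 6 (A #5, B #7), 6 (A #6, B #8), 6 (A #7, B #9), 4 (A #8, B #11), 4 (A #9, B #12), 6 (A #10, B #13), 5 (A #13, B #15), 6 (A #14, B #16). dp[15][16] = 12 confirms this is the maximum.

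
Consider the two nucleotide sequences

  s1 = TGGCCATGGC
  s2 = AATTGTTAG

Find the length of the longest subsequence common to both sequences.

4

Taking T [1,4] → G [2,5] → A [6,8] → G [9,9] gives a common subsequence of length 4. Since dp[10][9] = 4, nothing longer is possible.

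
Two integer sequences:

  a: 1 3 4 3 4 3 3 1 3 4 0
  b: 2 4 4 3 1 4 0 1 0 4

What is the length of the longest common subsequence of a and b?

6

Let dp[i][j] be the LCS length of the first i values of a and the first j values of b. dp[i][j] = dp[i-1][j-1]+1 when the i-th and j-th values match, else max(dp[i-1][j], dp[i][j-1]).
    ·  2  4  4  3  1  4  0  1  0  4
 ·  0  0  0  0  0  0  0  0  0  0  0
 1  0  0  0  0  0  1  1  1  1  1  1
 3  0  0  0  0  1  1  1  1  1  1  1
 4  0  0  1  1  1  1  2  2  2  2  2
 3  0  0  1  1  2  2  2  2  2  2  2
 4  0  0  1  2  2  2  3  3  3  3  3
 3  0  0  1  2  3  3  3  3  3  3  3
 3  0  0  1  2  3  3  3  3  3  3  3
 1  0  0  1  2  3  4  4  4  4  4  4
 3  0  0  1  2  3  4  4  4  4  4  4
 4  0  0  1  2  3  4  5  5  5  5  5
 0  0  0  1  2  3  4  5  6  6  6  6
dp[11][10] = 6. One LCS (by backtracking along matches): 4, 4, 3, 1, 4, 0.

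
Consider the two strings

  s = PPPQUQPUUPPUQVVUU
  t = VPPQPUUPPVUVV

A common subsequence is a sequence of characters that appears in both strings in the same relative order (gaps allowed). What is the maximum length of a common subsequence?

11

One common subsequence of length 11: P at s[2]=t[2], then P at s[3]=t[3], then Q at s[6]=t[4], then P at s[7]=t[5], then U at s[8]=t[6], then U at s[9]=t[7], then P at s[10]=t[8], then P at s[11]=t[9], then U at s[12]=t[11], then V at s[14]=t[12], then V at s[15]=t[13]. The LCS DP gives dp[17][13] = 11, so this is optimal.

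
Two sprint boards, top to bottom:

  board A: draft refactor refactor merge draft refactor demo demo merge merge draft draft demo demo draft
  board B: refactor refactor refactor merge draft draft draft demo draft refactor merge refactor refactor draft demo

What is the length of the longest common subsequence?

8

Match refactor (board A #2, board B #2) → refactor (board A #3, board B #3) → merge (board A #4, board B #4) → draft (board A #5, board B #9) → refactor (board A #6, board B #10) → merge (board A #9, board B #11) → draft (board A #12, board B #14) → demo (board A #14, board B #15) — 8 tasks in the same relative order in both. The LCS DP gives dp[15][15] = 8, so this is optimal.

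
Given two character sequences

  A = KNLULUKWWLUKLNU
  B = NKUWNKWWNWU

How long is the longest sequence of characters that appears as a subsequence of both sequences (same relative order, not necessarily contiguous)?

7

Taking K (A #1, B #2), then N (A #2, B #5), then K (A #7, B #6), then W (A #8, B #7), then W (A #9, B #8), then N (A #14, B #9), then U (A #15, B #11) gives a common subsequence of length 7. The LCS DP gives dp[15][11] = 7, so this is optimal.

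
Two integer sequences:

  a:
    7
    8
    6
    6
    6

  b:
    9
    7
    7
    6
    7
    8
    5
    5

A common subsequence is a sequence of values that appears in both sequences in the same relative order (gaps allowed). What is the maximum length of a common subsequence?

2

Match 7 (a #1, b #5); then 8 (a #2, b #6) — 2 values in the same relative order in both. The LCS DP gives dp[5][8] = 2, so this is optimal.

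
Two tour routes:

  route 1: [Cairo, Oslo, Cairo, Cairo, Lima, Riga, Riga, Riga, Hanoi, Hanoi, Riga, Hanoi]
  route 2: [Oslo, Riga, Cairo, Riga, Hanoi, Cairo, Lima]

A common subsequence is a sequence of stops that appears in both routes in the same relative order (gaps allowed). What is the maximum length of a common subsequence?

One common subsequence of length 4: Oslo [2,1] → Cairo [3,3] → Cairo [4,6] → Lima [5,7]. dp[12][7] = 4 confirms this is the maximum.

4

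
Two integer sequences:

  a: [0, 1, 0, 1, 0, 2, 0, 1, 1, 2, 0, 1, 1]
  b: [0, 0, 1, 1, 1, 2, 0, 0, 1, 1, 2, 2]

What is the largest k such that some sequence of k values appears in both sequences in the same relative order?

9

Taking 0 at a[1]=b[1] → 0 at a[3]=b[2] → 1 at a[4]=b[3] → 1 at a[8]=b[4] → 1 at a[9]=b[5] → 2 at a[10]=b[6] → 0 at a[11]=b[8] → 1 at a[12]=b[9] → 1 at a[13]=b[10] gives a common subsequence of length 9. Since dp[13][12] = 9, nothing longer is possible.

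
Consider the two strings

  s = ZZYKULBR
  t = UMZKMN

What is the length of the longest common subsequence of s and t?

Let dp[i][j] be the LCS length of the first i characters of s and the first j characters of t. dp[i][j] = dp[i-1][j-1]+1 when the i-th and j-th characters match, else max(dp[i-1][j], dp[i][j-1]).
    ·  U  M  Z  K  M  N
 ·  0  0  0  0  0  0  0
 Z  0  0  0  1  1  1  1
 Z  0  0  0  1  1  1  1
 Y  0  0  0  1  1  1  1
 K  0  0  0  1  2  2  2
 U  0  1  1  1  2  2  2
 L  0  1  1  1  2  2  2
 B  0  1  1  1  2  2  2
 R  0  1  1  1  2  2  2
dp[8][6] = 2. One LCS (by backtracking along matches): ZK.

2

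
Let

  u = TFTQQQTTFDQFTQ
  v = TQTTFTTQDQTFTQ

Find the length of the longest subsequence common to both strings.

One common subsequence of length 10: T [3,1], Q [6,2], T [7,3], T [8,4], F [9,5], D [10,9], Q [11,10], F [12,12], T [13,13], Q [14,14]. The LCS DP gives dp[14][14] = 10, so this is optimal.

10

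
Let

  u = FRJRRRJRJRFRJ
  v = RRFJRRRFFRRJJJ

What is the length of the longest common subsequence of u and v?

8

Match F [1,3]; then R [2,6]; then R [4,7]; then R [5,10]; then R [6,11]; then J [7,12]; then J [9,13]; then J [13,14] — 8 characters in the same relative order in both, and the DP table's final entry dp[13][14] is also 8, so no common subsequence is longer.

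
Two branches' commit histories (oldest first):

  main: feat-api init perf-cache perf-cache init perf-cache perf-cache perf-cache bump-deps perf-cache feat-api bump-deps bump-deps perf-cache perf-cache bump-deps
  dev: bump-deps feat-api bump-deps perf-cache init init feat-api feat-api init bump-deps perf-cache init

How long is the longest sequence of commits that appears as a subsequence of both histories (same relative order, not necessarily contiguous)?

Pick feat-api (main #1, dev #2), init (main #2, dev #5), init (main #5, dev #6), feat-api (main #11, dev #8), bump-deps (main #13, dev #10), perf-cache (main #14, dev #11); all 6 commits appear in both, in order, and the DP table's final entry dp[16][12] is also 6, so no common subsequence is longer.

6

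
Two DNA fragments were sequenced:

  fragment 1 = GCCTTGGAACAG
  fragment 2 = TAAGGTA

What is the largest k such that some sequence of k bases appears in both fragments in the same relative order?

Match T (fragment 1 #4, fragment 2 #1), G (fragment 1 #6, fragment 2 #4), G (fragment 1 #7, fragment 2 #5), A (fragment 1 #11, fragment 2 #7) — 4 bases in the same relative order in both. dp[12][7] = 4 confirms this is the maximum.

4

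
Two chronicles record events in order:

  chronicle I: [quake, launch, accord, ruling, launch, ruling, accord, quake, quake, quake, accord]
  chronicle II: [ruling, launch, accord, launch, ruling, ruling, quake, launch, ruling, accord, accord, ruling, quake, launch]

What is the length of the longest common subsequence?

Taking launch at chronicle I[2]=chronicle II[2]; then accord at chronicle I[3]=chronicle II[3]; then ruling at chronicle I[4]=chronicle II[6]; then launch at chronicle I[5]=chronicle II[8]; then ruling at chronicle I[6]=chronicle II[9]; then accord at chronicle I[7]=chronicle II[11]; then quake at chronicle I[8]=chronicle II[13] gives a common subsequence of length 7. The LCS DP gives dp[11][14] = 7, so this is optimal.

7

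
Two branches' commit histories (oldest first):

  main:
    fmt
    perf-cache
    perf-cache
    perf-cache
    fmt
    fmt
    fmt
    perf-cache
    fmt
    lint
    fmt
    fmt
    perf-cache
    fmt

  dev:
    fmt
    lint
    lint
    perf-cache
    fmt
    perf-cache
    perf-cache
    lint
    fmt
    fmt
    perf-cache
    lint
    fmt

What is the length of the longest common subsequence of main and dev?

Taking fmt [1,1], then perf-cache [2,4], then perf-cache [3,6], then perf-cache [4,7], then fmt [6,9], then fmt [7,10], then perf-cache [8,11], then lint [10,12], then fmt [14,13] gives a common subsequence of length 9. The LCS DP gives dp[14][13] = 9, so this is optimal.

9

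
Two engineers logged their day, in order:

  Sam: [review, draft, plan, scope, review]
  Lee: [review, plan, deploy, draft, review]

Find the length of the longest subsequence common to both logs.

Taking review at Sam[1]=Lee[1]; then draft at Sam[2]=Lee[4]; then review at Sam[5]=Lee[5] gives a common subsequence of length 3. The LCS DP gives dp[5][5] = 3, so this is optimal.

3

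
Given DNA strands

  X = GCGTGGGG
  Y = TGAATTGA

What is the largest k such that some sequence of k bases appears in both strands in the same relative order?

Let dp[i][j] be the LCS length of the first i bases of X and the first j bases of Y. dp[i][j] = dp[i-1][j-1]+1 when the i-th and j-th bases match, else max(dp[i-1][j], dp[i][j-1]).
    ·  T  G  A  A  T  T  G  A
 ·  0  0  0  0  0  0  0  0  0
 G  0  0  1  1  1  1  1  1  1
 C  0  0  1  1  1  1  1  1  1
 G  0  0  1  1  1  1  1  2  2
 T  0  1  1  1  1  2  2  2  2
 G  0  1  2  2  2  2  2  3  3
 G  0  1  2  2  2  2  2  3  3
 G  0  1  2  2  2  2  2  3  3
 G  0  1  2  2  2  2  2  3  3
dp[8][8] = 3. One LCS (by backtracking along matches): GTG.

3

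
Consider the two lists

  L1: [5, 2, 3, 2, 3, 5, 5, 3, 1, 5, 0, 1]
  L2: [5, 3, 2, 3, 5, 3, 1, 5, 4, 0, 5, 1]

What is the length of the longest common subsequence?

10

Match 5 (L1 #1, L2 #1) → 3 (L1 #3, L2 #2) → 2 (L1 #4, L2 #3) → 3 (L1 #5, L2 #4) → 5 (L1 #7, L2 #5) → 3 (L1 #8, L2 #6) → 1 (L1 #9, L2 #7) → 5 (L1 #10, L2 #8) → 0 (L1 #11, L2 #10) → 1 (L1 #12, L2 #12) — 10 values in the same relative order in both. The LCS DP gives dp[12][12] = 10, so this is optimal.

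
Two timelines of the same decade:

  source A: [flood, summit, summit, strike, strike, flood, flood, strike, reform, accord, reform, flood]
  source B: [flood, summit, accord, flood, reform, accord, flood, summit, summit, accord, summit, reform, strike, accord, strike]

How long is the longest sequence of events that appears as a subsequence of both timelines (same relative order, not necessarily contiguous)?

Match flood (source A #1, source B #1); then summit (source A #2, source B #2); then flood (source A #6, source B #4); then flood (source A #7, source B #7); then strike (source A #8, source B #13); then accord (source A #10, source B #14) — 6 events in the same relative order in both, and the DP table's final entry dp[12][15] is also 6, so no common subsequence is longer.

6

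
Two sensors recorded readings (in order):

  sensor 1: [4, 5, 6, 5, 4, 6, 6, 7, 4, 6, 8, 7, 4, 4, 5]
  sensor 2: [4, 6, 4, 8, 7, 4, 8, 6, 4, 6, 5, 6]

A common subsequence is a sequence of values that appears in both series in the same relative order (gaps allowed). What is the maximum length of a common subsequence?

One common subsequence of length 8: 4 at sensor 1[1]=sensor 2[1]; then 6 at sensor 1[3]=sensor 2[2]; then 4 at sensor 1[5]=sensor 2[3]; then 7 at sensor 1[8]=sensor 2[5]; then 4 at sensor 1[9]=sensor 2[6]; then 6 at sensor 1[10]=sensor 2[8]; then 4 at sensor 1[13]=sensor 2[9]; then 5 at sensor 1[15]=sensor 2[11], and the DP table's final entry dp[15][12] is also 8, so no common subsequence is longer.

8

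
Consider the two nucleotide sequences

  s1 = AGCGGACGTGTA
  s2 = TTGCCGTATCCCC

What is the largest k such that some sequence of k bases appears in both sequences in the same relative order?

6

Match G [2,3], then C [3,4], then C [7,5], then G [8,6], then T [9,7], then T [11,9] — 6 bases in the same relative order in both. The LCS DP gives dp[12][13] = 6, so this is optimal.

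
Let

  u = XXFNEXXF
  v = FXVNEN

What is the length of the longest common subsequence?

Let dp[i][j] be the LCS length of the first i characters of u and the first j characters of v. dp[i][j] = dp[i-1][j-1]+1 when the i-th and j-th characters match, else max(dp[i-1][j], dp[i][j-1]).
    ·  F  X  V  N  E  N
 ·  0  0  0  0  0  0  0
 X  0  0  1  1  1  1  1
 X  0  0  1  1  1  1  1
 F  0  1  1  1  1  1  1
 N  0  1  1  1  2  2  2
 E  0  1  1  1  2  3  3
 X  0  1  2  2  2  3  3
 X  0  1  2  2  2  3  3
 F  0  1  2  2  2  3  3
dp[8][6] = 3. One LCS (by backtracking along matches): XNE.

3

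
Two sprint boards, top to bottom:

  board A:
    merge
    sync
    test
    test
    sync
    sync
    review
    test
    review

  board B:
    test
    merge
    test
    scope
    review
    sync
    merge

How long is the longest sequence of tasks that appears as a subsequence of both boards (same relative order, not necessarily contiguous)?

3

One common subsequence of length 3: merge at board A[1]=board B[2] → test at board A[3]=board B[3] → sync at board A[5]=board B[6]. The LCS DP gives dp[9][7] = 3, so this is optimal.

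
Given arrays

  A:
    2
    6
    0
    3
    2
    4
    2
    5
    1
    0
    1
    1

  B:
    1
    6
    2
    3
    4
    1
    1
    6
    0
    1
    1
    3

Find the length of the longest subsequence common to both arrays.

Taking 2 [1,3]; then 3 [4,4]; then 4 [6,5]; then 1 [9,7]; then 0 [10,9]; then 1 [11,10]; then 1 [12,11] gives a common subsequence of length 7. Since dp[12][12] = 7, nothing longer is possible.

7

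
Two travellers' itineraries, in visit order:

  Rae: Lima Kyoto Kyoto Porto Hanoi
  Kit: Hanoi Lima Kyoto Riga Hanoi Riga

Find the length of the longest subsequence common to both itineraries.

3

Taking Lima (Rae #1, Kit #2); then Kyoto (Rae #2, Kit #3); then Hanoi (Rae #5, Kit #5) gives a common subsequence of length 3, and the DP table's final entry dp[5][6] is also 3, so no common subsequence is longer.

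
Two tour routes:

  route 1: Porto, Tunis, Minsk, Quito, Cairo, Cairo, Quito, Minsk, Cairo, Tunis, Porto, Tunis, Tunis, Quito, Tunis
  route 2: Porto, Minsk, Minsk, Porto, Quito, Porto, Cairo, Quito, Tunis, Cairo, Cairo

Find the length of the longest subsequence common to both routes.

Pick Porto [1,1], Minsk [3,3], Quito [4,5], Cairo [5,7], Cairo [6,10], Cairo [9,11]; all 6 stops appear in both, in order. The LCS DP gives dp[15][11] = 6, so this is optimal.

6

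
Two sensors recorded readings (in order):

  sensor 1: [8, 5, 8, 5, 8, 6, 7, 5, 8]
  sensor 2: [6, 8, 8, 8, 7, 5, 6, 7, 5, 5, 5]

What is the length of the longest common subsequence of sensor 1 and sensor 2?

Pick 8 [1,3], then 8 [3,4], then 5 [4,6], then 6 [6,7], then 7 [7,8], then 5 [8,11]; all 6 values appear in both, in order. The LCS DP gives dp[9][11] = 6, so this is optimal.

6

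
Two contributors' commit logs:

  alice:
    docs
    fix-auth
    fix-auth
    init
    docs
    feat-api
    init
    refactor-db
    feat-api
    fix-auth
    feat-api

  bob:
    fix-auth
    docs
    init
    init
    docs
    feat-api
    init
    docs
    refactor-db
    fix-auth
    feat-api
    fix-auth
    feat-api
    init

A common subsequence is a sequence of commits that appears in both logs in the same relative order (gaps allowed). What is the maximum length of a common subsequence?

9

One common subsequence of length 9: docs at alice[1]=bob[2]; then init at alice[4]=bob[4]; then docs at alice[5]=bob[5]; then feat-api at alice[6]=bob[6]; then init at alice[7]=bob[7]; then refactor-db at alice[8]=bob[9]; then feat-api at alice[9]=bob[11]; then fix-auth at alice[10]=bob[12]; then feat-api at alice[11]=bob[13]. Since dp[11][14] = 9, nothing longer is possible.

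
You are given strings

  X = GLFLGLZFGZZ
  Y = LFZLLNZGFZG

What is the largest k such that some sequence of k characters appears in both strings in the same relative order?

7

Let dp[i][j] be the LCS length of the first i characters of X and the first j characters of Y. dp[i][j] = dp[i-1][j-1]+1 when the i-th and j-th characters match, else max(dp[i-1][j], dp[i][j-1]).
    ·  L  F  Z  L  L  N  Z  G  F  Z  G
 ·  0  0  0  0  0  0  0  0  0  0  0  0
 G  0  0  0  0  0  0  0  0  1  1  1  1
 L  0  1  1  1  1  1  1  1  1  1  1  1
 F  0  1  2  2  2  2  2  2  2  2  2  2
 L  0  1  2  2  3  3  3  3  3  3  3  3
 G  0  1  2  2  3  3  3  3  4  4  4  4
 L  0  1  2  2  3  4  4  4  4  4  4  4
 Z  0  1  2  3  3  4  4  5  5  5  5  5
 F  0  1  2  3  3  4  4  5  5  6  6  6
 G  0  1  2  3  3  4  4  5  6  6  6  7
 Z  0  1  2  3  3  4  4  5  6  6  7  7
 Z  0  1  2  3  3  4  4  5  6  6  7  7
dp[11][11] = 7. One LCS (by backtracking along matches): LFLLZFG.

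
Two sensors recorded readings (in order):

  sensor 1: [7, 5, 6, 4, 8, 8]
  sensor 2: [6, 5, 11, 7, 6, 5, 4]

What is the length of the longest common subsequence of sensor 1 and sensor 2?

Let dp[i][j] be the LCS length of the first i values of sensor 1 and the first j values of sensor 2. dp[i][j] = dp[i-1][j-1]+1 when the i-th and j-th values match, else max(dp[i-1][j], dp[i][j-1]).
    ·  6  5 11  7  6  5  4
 ·  0  0  0  0  0  0  0  0
 7  0  0  0  0  1  1  1  1
 5  0  0  1  1  1  1  2  2
 6  0  1  1  1  1  2  2  2
 4  0  1  1  1  1  2  2  3
 8  0  1  1  1  1  2  2  3
 8  0  1  1  1  1  2  2  3
dp[6][7] = 3. One LCS (by backtracking along matches): 7, 5, 4.

3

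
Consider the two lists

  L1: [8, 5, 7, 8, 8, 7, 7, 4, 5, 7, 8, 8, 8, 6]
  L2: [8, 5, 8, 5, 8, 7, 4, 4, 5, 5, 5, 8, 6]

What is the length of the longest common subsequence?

9

One common subsequence of length 9: 8 [1,1]; then 5 [2,2]; then 8 [4,3]; then 8 [5,5]; then 7 [6,6]; then 4 [8,8]; then 5 [9,11]; then 8 [13,12]; then 6 [14,13]. The LCS DP gives dp[14][13] = 9, so this is optimal.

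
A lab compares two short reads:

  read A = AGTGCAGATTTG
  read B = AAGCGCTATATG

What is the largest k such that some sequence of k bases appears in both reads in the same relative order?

One common subsequence of length 8: A at read A[1]=read B[2]; then G at read A[2]=read B[3]; then G at read A[4]=read B[5]; then C at read A[5]=read B[6]; then A at read A[6]=read B[8]; then A at read A[8]=read B[10]; then T at read A[11]=read B[11]; then G at read A[12]=read B[12]. Since dp[12][12] = 8, nothing longer is possible.

8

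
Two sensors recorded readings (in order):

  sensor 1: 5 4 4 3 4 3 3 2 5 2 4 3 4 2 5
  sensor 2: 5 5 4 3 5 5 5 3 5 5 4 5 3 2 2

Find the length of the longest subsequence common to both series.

8

One common subsequence of length 8: 5 at sensor 1[1]=sensor 2[2] → 4 at sensor 1[3]=sensor 2[3] → 3 at sensor 1[4]=sensor 2[4] → 3 at sensor 1[6]=sensor 2[8] → 5 at sensor 1[9]=sensor 2[10] → 4 at sensor 1[11]=sensor 2[11] → 3 at sensor 1[12]=sensor 2[13] → 2 at sensor 1[14]=sensor 2[15], and the DP table's final entry dp[15][15] is also 8, so no common subsequence is longer.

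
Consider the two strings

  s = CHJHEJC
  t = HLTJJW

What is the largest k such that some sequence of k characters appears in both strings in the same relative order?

3

One common subsequence of length 3: H at s[2]=t[1], then J at s[3]=t[4], then J at s[6]=t[5]. Since dp[7][6] = 3, nothing longer is possible.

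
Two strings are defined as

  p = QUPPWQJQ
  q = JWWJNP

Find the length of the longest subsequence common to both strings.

2

Let dp[i][j] be the LCS length of the first i characters of p and the first j characters of q. dp[i][j] = dp[i-1][j-1]+1 when the i-th and j-th characters match, else max(dp[i-1][j], dp[i][j-1]).
    ·  J  W  W  J  N  P
 ·  0  0  0  0  0  0  0
 Q  0  0  0  0  0  0  0
 U  0  0  0  0  0  0  0
 P  0  0  0  0  0  0  1
 P  0  0  0  0  0  0  1
 W  0  0  1  1  1  1  1
 Q  0  0  1  1  1  1  1
 J  0  1  1  1  2  2  2
 Q  0  1  1  1  2  2  2
dp[8][6] = 2. One LCS (by backtracking along matches): WJ.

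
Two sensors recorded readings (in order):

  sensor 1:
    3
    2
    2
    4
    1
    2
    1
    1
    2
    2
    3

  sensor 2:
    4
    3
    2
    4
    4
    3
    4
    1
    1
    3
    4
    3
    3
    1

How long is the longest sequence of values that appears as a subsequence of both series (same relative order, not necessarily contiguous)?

Match 3 (sensor 1 #1, sensor 2 #2); then 2 (sensor 1 #2, sensor 2 #3); then 4 (sensor 1 #4, sensor 2 #7); then 1 (sensor 1 #5, sensor 2 #8); then 1 (sensor 1 #7, sensor 2 #9); then 1 (sensor 1 #8, sensor 2 #14) — 6 values in the same relative order in both. dp[11][14] = 6 confirms this is the maximum.

6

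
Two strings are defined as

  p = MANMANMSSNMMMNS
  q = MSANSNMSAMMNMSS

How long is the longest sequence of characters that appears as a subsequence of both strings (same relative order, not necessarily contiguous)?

10

Taking M (p #1, q #1); then A (p #2, q #3); then N (p #3, q #4); then N (p #6, q #6); then M (p #7, q #7); then S (p #8, q #8); then M (p #11, q #10); then M (p #12, q #11); then M (p #13, q #13); then S (p #15, q #15) gives a common subsequence of length 10. The LCS DP gives dp[15][15] = 10, so this is optimal.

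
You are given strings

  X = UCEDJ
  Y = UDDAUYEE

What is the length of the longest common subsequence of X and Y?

2

One common subsequence of length 2: U [1,5]; then E [3,8]. dp[5][8] = 2 confirms this is the maximum.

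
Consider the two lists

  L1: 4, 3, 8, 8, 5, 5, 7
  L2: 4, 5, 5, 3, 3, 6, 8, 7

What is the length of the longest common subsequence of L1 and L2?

4

Let dp[i][j] be the LCS length of the first i values of L1 and the first j values of L2. dp[i][j] = dp[i-1][j-1]+1 when the i-th and j-th values match, else max(dp[i-1][j], dp[i][j-1]).
    ·  4  5  5  3  3  6  8  7
 ·  0  0  0  0  0  0  0  0  0
 4  0  1  1  1  1  1  1  1  1
 3  0  1  1  1  2  2  2  2  2
 8  0  1  1  1  2  2  2  3  3
 8  0  1  1  1  2  2  2  3  3
 5  0  1  2  2  2  2  2  3  3
 5  0  1  2  3  3  3  3  3  3
 7  0  1  2  3  3  3  3  3  4
dp[7][8] = 4. One LCS (by backtracking along matches): 4, 3, 8, 7.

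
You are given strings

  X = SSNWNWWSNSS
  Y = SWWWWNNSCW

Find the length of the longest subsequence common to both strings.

Taking S (X #1, Y #1), W (X #4, Y #3), W (X #6, Y #4), W (X #7, Y #5), N (X #9, Y #7), S (X #10, Y #8) gives a common subsequence of length 6. dp[11][10] = 6 confirms this is the maximum.

6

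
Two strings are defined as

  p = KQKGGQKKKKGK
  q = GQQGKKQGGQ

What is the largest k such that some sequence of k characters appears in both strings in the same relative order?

Match K [1,6], Q [2,7], G [4,8], G [5,9], Q [6,10] — 5 characters in the same relative order in both, and the DP table's final entry dp[12][10] is also 5, so no common subsequence is longer.

5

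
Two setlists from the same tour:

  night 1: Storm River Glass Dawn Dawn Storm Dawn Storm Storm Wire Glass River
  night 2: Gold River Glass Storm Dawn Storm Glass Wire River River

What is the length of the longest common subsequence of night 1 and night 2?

Match River at night 1[2]=night 2[2]; then Glass at night 1[3]=night 2[3]; then Storm at night 1[6]=night 2[4]; then Dawn at night 1[7]=night 2[5]; then Storm at night 1[8]=night 2[6]; then Wire at night 1[10]=night 2[8]; then River at night 1[12]=night 2[10] — 7 songs in the same relative order in both. dp[12][10] = 7 confirms this is the maximum.

7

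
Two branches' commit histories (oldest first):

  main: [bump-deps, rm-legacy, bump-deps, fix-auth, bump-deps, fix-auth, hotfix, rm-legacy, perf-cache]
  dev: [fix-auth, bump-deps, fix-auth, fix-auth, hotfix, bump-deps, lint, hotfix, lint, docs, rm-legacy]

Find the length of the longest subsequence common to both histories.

5

One common subsequence of length 5: bump-deps (main #1, dev #2), fix-auth (main #4, dev #4), bump-deps (main #5, dev #6), hotfix (main #7, dev #8), rm-legacy (main #8, dev #11), and the DP table's final entry dp[9][11] is also 5, so no common subsequence is longer.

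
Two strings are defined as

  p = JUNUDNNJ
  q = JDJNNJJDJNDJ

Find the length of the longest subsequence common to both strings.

Pick J (p #1, q #3) → N (p #3, q #5) → D (p #5, q #8) → N (p #6, q #10) → J (p #8, q #12); all 5 characters appear in both, in order. The LCS DP gives dp[8][12] = 5, so this is optimal.

5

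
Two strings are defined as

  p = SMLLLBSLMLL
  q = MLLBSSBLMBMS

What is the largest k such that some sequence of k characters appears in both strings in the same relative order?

Let dp[i][j] be the LCS length of the first i characters of p and the first j characters of q. dp[i][j] = dp[i-1][j-1]+1 when the i-th and j-th characters match, else max(dp[i-1][j], dp[i][j-1]).
    ·  M  L  L  B  S  S  B  L  M  B  M  S
 ·  0  0  0  0  0  0  0  0  0  0  0  0  0
 S  0  0  0  0  0  1  1  1  1  1  1  1  1
 M  0  1  1  1  1  1  1  1  1  2  2  2  2
 L  0  1  2  2  2  2  2  2  2  2  2  2  2
 L  0  1  2  3  3  3  3  3  3  3  3  3  3
 L  0  1  2  3  3  3  3  3  4  4  4  4  4
 B  0  1  2  3  4  4  4  4  4  4  5  5  5
 S  0  1  2  3  4  5  5  5  5  5  5  5  6
 L  0  1  2  3  4  5  5  5  6  6  6  6  6
 M  0  1  2  3  4  5  5  5  6  7  7  7  7
 L  0  1  2  3  4  5  5  5  6  7  7  7  7
 L  0  1  2  3  4  5  5  5  6  7  7  7  7
dp[11][12] = 7. One LCS (by backtracking along matches): MLLBSLM.

7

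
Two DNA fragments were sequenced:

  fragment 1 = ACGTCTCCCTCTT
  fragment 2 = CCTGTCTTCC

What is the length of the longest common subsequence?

Match C (fragment 1 #2, fragment 2 #2), G (fragment 1 #3, fragment 2 #4), T (fragment 1 #4, fragment 2 #5), C (fragment 1 #5, fragment 2 #6), T (fragment 1 #6, fragment 2 #8), C (fragment 1 #9, fragment 2 #9), C (fragment 1 #11, fragment 2 #10) — 7 bases in the same relative order in both, and the DP table's final entry dp[13][10] is also 7, so no common subsequence is longer.

7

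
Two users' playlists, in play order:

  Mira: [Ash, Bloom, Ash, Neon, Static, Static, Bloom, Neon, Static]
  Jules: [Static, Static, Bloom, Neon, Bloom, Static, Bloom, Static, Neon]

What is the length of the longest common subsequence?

Match Bloom [2,3], Neon [4,4], Static [5,6], Static [6,8], Neon [8,9] — 5 songs in the same relative order in both, and the DP table's final entry dp[9][9] is also 5, so no common subsequence is longer.

5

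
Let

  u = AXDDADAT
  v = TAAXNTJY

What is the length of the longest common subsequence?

3

Pick A at u[1]=v[3], X at u[2]=v[4], T at u[8]=v[6]; all 3 characters appear in both, in order. dp[8][8] = 3 confirms this is the maximum.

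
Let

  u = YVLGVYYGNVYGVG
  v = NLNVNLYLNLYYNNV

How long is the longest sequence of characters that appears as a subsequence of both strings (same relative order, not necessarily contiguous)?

Taking Y [1,7]; then L [3,10]; then Y [6,11]; then Y [7,12]; then N [9,14]; then V [13,15] gives a common subsequence of length 6, and the DP table's final entry dp[14][15] is also 6, so no common subsequence is longer.

6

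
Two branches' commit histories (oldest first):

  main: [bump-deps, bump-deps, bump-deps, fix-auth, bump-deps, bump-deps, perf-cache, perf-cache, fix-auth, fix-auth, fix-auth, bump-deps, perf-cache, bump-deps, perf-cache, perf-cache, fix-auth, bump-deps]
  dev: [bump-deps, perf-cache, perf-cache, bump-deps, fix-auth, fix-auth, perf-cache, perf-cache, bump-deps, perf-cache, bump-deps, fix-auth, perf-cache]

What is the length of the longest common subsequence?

9

Pick bump-deps (main #1, dev #1), then bump-deps (main #2, dev #4), then fix-auth (main #4, dev #6), then perf-cache (main #7, dev #7), then perf-cache (main #8, dev #8), then bump-deps (main #12, dev #9), then perf-cache (main #13, dev #10), then bump-deps (main #14, dev #11), then perf-cache (main #16, dev #13); all 9 commits appear in both, in order, and the DP table's final entry dp[18][13] is also 9, so no common subsequence is longer.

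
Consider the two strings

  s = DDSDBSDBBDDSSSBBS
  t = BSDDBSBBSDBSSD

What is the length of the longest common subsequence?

9

Taking D (s #1, t #3); then D (s #2, t #4); then S (s #3, t #6); then B (s #5, t #8); then S (s #6, t #9); then D (s #7, t #10); then B (s #9, t #11); then S (s #12, t #12); then S (s #13, t #13) gives a common subsequence of length 9. dp[17][14] = 9 confirms this is the maximum.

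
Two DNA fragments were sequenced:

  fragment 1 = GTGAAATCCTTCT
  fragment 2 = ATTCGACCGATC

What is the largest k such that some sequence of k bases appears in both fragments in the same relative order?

One common subsequence of length 7: T at fragment 1[2]=fragment 2[3], then G at fragment 1[3]=fragment 2[5], then A at fragment 1[6]=fragment 2[6], then C at fragment 1[8]=fragment 2[7], then C at fragment 1[9]=fragment 2[8], then T at fragment 1[11]=fragment 2[11], then C at fragment 1[12]=fragment 2[12]. dp[13][12] = 7 confirms this is the maximum.

7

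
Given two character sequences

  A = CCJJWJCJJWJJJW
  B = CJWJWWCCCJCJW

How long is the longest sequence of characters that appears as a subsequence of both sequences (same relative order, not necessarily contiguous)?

Pick C [2,1], J [3,2], J [4,4], W [5,6], J [6,10], C [7,11], J [13,12], W [14,13]; all 8 characters appear in both, in order. The LCS DP gives dp[14][13] = 8, so this is optimal.

8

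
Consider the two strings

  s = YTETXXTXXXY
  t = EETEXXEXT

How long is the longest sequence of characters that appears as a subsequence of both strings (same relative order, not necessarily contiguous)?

5

Pick T at s[2]=t[3]; then E at s[3]=t[4]; then X at s[5]=t[6]; then X at s[6]=t[8]; then T at s[7]=t[9]; all 5 characters appear in both, in order. Since dp[11][9] = 5, nothing longer is possible.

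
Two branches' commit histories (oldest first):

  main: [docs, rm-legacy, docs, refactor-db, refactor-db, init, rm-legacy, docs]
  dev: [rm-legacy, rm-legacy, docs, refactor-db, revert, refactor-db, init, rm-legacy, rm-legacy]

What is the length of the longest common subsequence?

6

Taking rm-legacy (main #2, dev #2); then docs (main #3, dev #3); then refactor-db (main #4, dev #4); then refactor-db (main #5, dev #6); then init (main #6, dev #7); then rm-legacy (main #7, dev #9) gives a common subsequence of length 6. Since dp[8][9] = 6, nothing longer is possible.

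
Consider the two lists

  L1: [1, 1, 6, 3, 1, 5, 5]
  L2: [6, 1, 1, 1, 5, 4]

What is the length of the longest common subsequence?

4

Taking 1 (L1 #1, L2 #2), then 1 (L1 #2, L2 #3), then 1 (L1 #5, L2 #4), then 5 (L1 #6, L2 #5) gives a common subsequence of length 4. The LCS DP gives dp[7][6] = 4, so this is optimal.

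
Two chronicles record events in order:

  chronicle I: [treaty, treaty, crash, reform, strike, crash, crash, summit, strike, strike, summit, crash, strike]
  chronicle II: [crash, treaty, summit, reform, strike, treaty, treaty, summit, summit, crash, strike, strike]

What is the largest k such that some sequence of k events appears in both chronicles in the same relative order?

Match treaty (chronicle I #1, chronicle II #2), reform (chronicle I #4, chronicle II #4), strike (chronicle I #5, chronicle II #5), summit (chronicle I #8, chronicle II #8), summit (chronicle I #11, chronicle II #9), crash (chronicle I #12, chronicle II #10), strike (chronicle I #13, chronicle II #12) — 7 events in the same relative order in both. The LCS DP gives dp[13][12] = 7, so this is optimal.

7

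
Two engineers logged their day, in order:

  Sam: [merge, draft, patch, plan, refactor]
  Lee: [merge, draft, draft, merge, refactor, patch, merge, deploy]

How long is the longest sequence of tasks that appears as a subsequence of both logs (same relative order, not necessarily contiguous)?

3

One common subsequence of length 3: merge (Sam #1, Lee #1); then draft (Sam #2, Lee #3); then patch (Sam #3, Lee #6), and the DP table's final entry dp[5][8] is also 3, so no common subsequence is longer.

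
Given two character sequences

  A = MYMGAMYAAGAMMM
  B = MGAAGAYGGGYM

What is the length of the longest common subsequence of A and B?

7

One common subsequence of length 7: M at A[3]=B[1], G at A[4]=B[2], A at A[5]=B[3], A at A[8]=B[4], A at A[9]=B[6], G at A[10]=B[10], M at A[14]=B[12]. The LCS DP gives dp[14][12] = 7, so this is optimal.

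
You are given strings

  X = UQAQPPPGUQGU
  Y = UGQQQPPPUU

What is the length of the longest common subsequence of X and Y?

Match U [1,1]; then Q [2,4]; then Q [4,5]; then P [5,6]; then P [6,7]; then P [7,8]; then U [9,9]; then U [12,10] — 8 characters in the same relative order in both. Since dp[12][10] = 8, nothing longer is possible.

8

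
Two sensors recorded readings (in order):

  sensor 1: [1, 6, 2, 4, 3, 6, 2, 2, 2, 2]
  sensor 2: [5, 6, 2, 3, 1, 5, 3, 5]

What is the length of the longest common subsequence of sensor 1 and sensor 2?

Let dp[i][j] be the LCS length of the first i values of sensor 1 and the first j values of sensor 2. dp[i][j] = dp[i-1][j-1]+1 when the i-th and j-th values match, else max(dp[i-1][j], dp[i][j-1]).
    ·  5  6  2  3  1  5  3  5
 ·  0  0  0  0  0  0  0  0  0
 1  0  0  0  0  0  1  1  1  1
 6  0  0  1  1  1  1  1  1  1
 2  0  0  1  2  2  2  2  2  2
 4  0  0  1  2  2  2  2  2  2
 3  0  0  1  2  3  3  3  3  3
 6  0  0  1  2  3  3  3  3  3
 2  0  0  1  2  3  3  3  3  3
 2  0  0  1  2  3  3  3  3  3
 2  0  0  1  2  3  3  3  3  3
 2  0  0  1  2  3  3  3  3  3
dp[10][8] = 3. One LCS (by backtracking along matches): 6, 2, 3.

3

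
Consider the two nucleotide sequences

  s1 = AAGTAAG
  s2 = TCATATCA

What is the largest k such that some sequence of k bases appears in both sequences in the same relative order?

4

Let dp[i][j] be the LCS length of the first i bases of s1 and the first j bases of s2. dp[i][j] = dp[i-1][j-1]+1 when the i-th and j-th bases match, else max(dp[i-1][j], dp[i][j-1]).
    ·  T  C  A  T  A  T  C  A
 ·  0  0  0  0  0  0  0  0  0
 A  0  0  0  1  1  1  1  1  1
 A  0  0  0  1  1  2  2  2  2
 G  0  0  0  1  1  2  2  2  2
 T  0  1  1  1  2  2  3  3  3
 A  0  1  1  2  2  3  3  3  4
 A  0  1  1  2  2  3  3  3  4
 G  0  1  1  2  2  3  3  3  4
dp[7][8] = 4. One LCS (by backtracking along matches): AATA.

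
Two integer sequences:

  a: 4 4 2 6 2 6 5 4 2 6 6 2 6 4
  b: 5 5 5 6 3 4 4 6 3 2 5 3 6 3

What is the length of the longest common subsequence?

6

One common subsequence of length 6: 4 (a #1, b #6) → 4 (a #2, b #7) → 6 (a #4, b #8) → 2 (a #5, b #10) → 5 (a #7, b #11) → 6 (a #10, b #13), and the DP table's final entry dp[14][14] is also 6, so no common subsequence is longer.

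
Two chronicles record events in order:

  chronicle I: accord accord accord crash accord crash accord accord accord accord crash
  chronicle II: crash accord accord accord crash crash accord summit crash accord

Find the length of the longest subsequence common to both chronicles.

7

Pick accord at chronicle I[1]=chronicle II[2], accord at chronicle I[2]=chronicle II[3], accord at chronicle I[3]=chronicle II[4], crash at chronicle I[4]=chronicle II[6], accord at chronicle I[5]=chronicle II[7], crash at chronicle I[6]=chronicle II[9], accord at chronicle I[10]=chronicle II[10]; all 7 events appear in both, in order, and the DP table's final entry dp[11][10] is also 7, so no common subsequence is longer.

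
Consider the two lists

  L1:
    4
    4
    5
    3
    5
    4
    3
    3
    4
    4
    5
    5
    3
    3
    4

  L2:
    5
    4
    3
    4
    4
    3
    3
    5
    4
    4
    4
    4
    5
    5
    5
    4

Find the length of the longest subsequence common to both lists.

Taking 4 at L1[1]=L2[4], 4 at L1[2]=L2[5], 3 at L1[4]=L2[7], 5 at L1[5]=L2[8], 4 at L1[6]=L2[10], 4 at L1[9]=L2[11], 4 at L1[10]=L2[12], 5 at L1[11]=L2[14], 5 at L1[12]=L2[15], 4 at L1[15]=L2[16] gives a common subsequence of length 10. dp[15][16] = 10 confirms this is the maximum.

10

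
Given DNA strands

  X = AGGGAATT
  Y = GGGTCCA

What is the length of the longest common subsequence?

4

One common subsequence of length 4: G (X #2, Y #1), G (X #3, Y #2), G (X #4, Y #3), A (X #6, Y #7). dp[8][7] = 4 confirms this is the maximum.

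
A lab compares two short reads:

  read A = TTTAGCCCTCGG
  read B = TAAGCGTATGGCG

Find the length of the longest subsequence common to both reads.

7

Taking T at read A[1]=read B[1] → A at read A[4]=read B[3] → G at read A[5]=read B[4] → C at read A[6]=read B[5] → T at read A[9]=read B[9] → C at read A[10]=read B[12] → G at read A[12]=read B[13] gives a common subsequence of length 7, and the DP table's final entry dp[12][13] is also 7, so no common subsequence is longer.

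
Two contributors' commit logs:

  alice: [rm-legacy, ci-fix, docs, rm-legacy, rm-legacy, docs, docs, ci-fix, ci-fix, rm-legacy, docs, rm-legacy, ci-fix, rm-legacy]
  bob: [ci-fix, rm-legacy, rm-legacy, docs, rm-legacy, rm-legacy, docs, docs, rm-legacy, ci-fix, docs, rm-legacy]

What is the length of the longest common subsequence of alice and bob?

9

Pick rm-legacy (alice #1, bob #3), docs (alice #3, bob #4), rm-legacy (alice #4, bob #5), rm-legacy (alice #5, bob #6), docs (alice #6, bob #7), docs (alice #7, bob #8), ci-fix (alice #9, bob #10), docs (alice #11, bob #11), rm-legacy (alice #14, bob #12); all 9 commits appear in both, in order. Since dp[14][12] = 9, nothing longer is possible.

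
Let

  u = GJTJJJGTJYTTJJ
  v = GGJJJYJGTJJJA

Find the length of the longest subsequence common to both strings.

Pick G (u #1, v #2), J (u #2, v #3), J (u #4, v #4), J (u #5, v #5), J (u #6, v #7), G (u #7, v #8), T (u #8, v #9), J (u #9, v #10), J (u #13, v #11), J (u #14, v #12); all 10 characters appear in both, in order. dp[14][13] = 10 confirms this is the maximum.

10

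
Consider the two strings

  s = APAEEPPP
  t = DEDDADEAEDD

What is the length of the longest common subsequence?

Match A at s[1]=t[5], A at s[3]=t[8], E at s[4]=t[9] — 3 characters in the same relative order in both. The LCS DP gives dp[8][11] = 3, so this is optimal.

3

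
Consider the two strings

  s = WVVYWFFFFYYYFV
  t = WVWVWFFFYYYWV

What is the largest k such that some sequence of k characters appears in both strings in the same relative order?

One common subsequence of length 11: W (s #1, t #1), then V (s #2, t #2), then V (s #3, t #4), then W (s #5, t #5), then F (s #7, t #6), then F (s #8, t #7), then F (s #9, t #8), then Y (s #10, t #9), then Y (s #11, t #10), then Y (s #12, t #11), then V (s #14, t #13). dp[14][13] = 11 confirms this is the maximum.

11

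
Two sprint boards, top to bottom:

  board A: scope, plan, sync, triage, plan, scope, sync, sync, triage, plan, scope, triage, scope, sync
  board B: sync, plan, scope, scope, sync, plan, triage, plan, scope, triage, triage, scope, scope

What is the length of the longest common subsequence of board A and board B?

Taking sync [3,1] → plan [5,2] → scope [6,4] → sync [7,5] → triage [9,7] → plan [10,8] → scope [11,9] → triage [12,11] → scope [13,13] gives a common subsequence of length 9. Since dp[14][13] = 9, nothing longer is possible.

9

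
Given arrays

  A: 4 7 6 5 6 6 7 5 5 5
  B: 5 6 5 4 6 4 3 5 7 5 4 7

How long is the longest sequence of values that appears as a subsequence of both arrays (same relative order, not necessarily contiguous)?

Let dp[i][j] be the LCS length of the first i values of A and the first j values of B. dp[i][j] = dp[i-1][j-1]+1 when the i-th and j-th values match, else max(dp[i-1][j], dp[i][j-1]).
    ·  5  6  5  4  6  4  3  5  7  5  4  7
 ·  0  0  0  0  0  0  0  0  0  0  0  0  0
 4  0  0  0  0  1  1  1  1  1  1  1  1  1
 7  0  0  0  0  1  1  1  1  1  2  2  2  2
 6  0  0  1  1  1  2  2  2  2  2  2  2  2
 5  0  1  1  2  2  2  2  2  3  3  3  3  3
 6  0  1  2  2  2  3  3  3  3  3  3  3  3
 6  0  1  2  2  2  3  3  3  3  3  3  3  3
 7  0  1  2  2  2  3  3  3  3  4  4  4  4
 5  0  1  2  3  3  3  3  3  4  4  5  5  5
 5  0  1  2  3  3  3  3  3  4  4  5  5  5
 5  0  1  2  3  3  3  3  3  4  4  5  5  5
dp[10][12] = 5. One LCS (by backtracking along matches): 4, 6, 5, 7, 5.

5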